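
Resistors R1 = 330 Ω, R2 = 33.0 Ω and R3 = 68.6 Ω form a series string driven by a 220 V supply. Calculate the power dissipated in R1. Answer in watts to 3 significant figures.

85.7 W

The current is common to all series resistors; compute it, then apply P = I²R for the target.
R_total = 330 + 33.0 + 68.6 = 431.6 Ω
I = V / R_total = 220 / 431.6 = 0.5097 A
P_R1 = I² × R1 = (0.5097)² × 330 = 85.74 W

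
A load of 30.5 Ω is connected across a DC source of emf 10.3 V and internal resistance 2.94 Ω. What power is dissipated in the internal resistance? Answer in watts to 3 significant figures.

The internal resistance carries the same current as the load; P_int = I²r.
I = ε / (r + R) = 10.3 / (2.94 + 30.5) = 0.3080 A
P_int = I² r = (0.3080)² × 2.94 = 0.2789 W

0.279 W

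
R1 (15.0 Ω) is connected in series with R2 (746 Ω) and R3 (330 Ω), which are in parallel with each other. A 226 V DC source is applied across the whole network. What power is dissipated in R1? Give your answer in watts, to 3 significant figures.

Reduce the parallel pair to R_p first; the network is then a simple series string.
R_p = (746×330)/(746+330) = 228.8 Ω
R_total = 15.0 + 228.8 = 243.8 Ω
I = V / R_total = 226 / 243.8 = 0.9270 A
R1 carries the full series current, so P = I²R.
P_R1 = (0.9270)² × 15.0 = 12.89 W

12.9 W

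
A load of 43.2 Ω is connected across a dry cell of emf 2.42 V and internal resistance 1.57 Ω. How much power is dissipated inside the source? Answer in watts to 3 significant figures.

0.00459 W

The internal resistance carries the same current as the load; P_int = I²r.
I = ε / (r + R) = 2.42 / (1.57 + 43.2) = 0.05405 A
P_int = I² r = (0.05405)² × 1.57 = 0.004587 W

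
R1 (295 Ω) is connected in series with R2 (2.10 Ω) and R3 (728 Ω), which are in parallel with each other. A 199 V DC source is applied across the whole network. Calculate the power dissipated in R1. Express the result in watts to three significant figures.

Replace R2 and R3 with their parallel equivalent so the circuit becomes R1 in series with R_p.
R_p = (2.10×728)/(2.10+728) = 2.094 Ω
R_total = 295 + 2.094 = 297.1 Ω
I = V / R_total = 199 / 297.1 = 0.6698 A
All the current flows through R1; use P = I²R.
P_R1 = (0.6698)² × 295 = 132.4 W

132 W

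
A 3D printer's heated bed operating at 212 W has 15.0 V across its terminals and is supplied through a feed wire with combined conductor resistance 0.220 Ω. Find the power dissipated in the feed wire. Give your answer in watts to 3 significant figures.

43.9 W

Only the current and the line resistance are needed for the I²R loss.
I = P / V = 212 / 15.0 = 14.13 A through the feed wire.
P_line = I² R_line = (14.13)² × 0.220 = 43.95 W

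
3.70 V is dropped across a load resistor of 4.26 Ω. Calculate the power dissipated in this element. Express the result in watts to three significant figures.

V and R are stated; P = V²/R avoids computing the current.
P = (3.70 V)² / 4.26 Ω = 3.214 W

3.21 W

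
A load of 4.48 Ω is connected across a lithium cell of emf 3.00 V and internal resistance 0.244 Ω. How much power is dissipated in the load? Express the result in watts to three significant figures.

Load and internal resistance form a series loop — compute the loop current, then the load power via I²R.
I = ε / (r + R) = 3.00 / (0.244 + 4.48) = 0.6351 A
P_load = I² R = (0.6351)² × 4.48 = 1.807 W

1.81 W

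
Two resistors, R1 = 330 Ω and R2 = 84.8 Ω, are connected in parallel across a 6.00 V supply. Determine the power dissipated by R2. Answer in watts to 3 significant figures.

Every branch has 6.00 V across it, so for R2 the power is simply V²/R.
P_R2 = V² / R2 = (6.00)² / 84.8 Ω = 0.4245 W

0.425 W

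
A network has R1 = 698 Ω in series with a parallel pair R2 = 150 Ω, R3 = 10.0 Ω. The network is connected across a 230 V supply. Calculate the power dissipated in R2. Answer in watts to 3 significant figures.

0.0619 W

Reduce the parallel pair to R_p first; the network is then a simple series string.
R_p = (150×10.0)/(150+10.0) = 9.375 Ω
R_total = 698 + 9.375 = 707.4 Ω
I = V / R_total = 230 / 707.4 = 0.3251 A
Voltage across the parallel pair: V_p = I × R_p = 0.3251 × 9.375 = 3.048 V
R2 is across V_p, so use P = V²/R for that branch.
P_R2 = (3.048)² / 150 = 0.06195 W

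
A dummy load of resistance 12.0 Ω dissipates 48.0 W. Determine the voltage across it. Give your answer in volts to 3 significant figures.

From P = V I = I²R = V²/R, with the two given quantities we get V = √(P R).
V = √(48.0 × 12.0) = 24.00 V

24.0 V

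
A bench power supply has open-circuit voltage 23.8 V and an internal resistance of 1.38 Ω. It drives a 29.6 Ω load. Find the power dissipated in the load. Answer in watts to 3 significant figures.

17.5 W

Load and internal resistance form a series loop — compute the loop current, then the load power via I²R.
I = ε / (r + R) = 23.8 / (1.38 + 29.6) = 0.7682 A
P_load = I² R = (0.7682)² × 29.6 = 17.47 W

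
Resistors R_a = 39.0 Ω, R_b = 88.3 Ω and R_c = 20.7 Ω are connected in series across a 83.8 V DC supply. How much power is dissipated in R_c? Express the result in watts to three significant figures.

6.64 W

In a series string the same current flows through every resistor — find that current, then P = I²R for the one we want.
R_total = 39.0 + 88.3 + 20.7 = 148.0 Ω
I = V / R_total = 83.8 / 148.0 = 0.5662 A
P_R_c = I² × R_c = (0.5662)² × 20.7 = 6.636 W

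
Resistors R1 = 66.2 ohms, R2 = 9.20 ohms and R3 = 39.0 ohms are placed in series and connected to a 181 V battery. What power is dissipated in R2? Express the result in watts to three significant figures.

Since the resistors are in series they all carry the loop current I = V/R_total; the power in any one is I²R.
R_total = 66.2 + 9.20 + 39.0 = 114.4 Ω
I = V / R_total = 181 / 114.4 = 1.582 A
P_R2 = I² × R2 = (1.582)² × 9.20 = 23.03 W

23.0 W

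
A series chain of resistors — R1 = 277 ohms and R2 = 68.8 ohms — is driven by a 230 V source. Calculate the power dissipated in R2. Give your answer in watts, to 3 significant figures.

Every series element carries the same I. Get I from the total resistance, then P = I² × R2.
R_total = 277 + 68.8 = 345.8 Ω
I = V / R_total = 230 / 345.8 = 0.6651 A
P_R2 = I² × R2 = (0.6651)² × 68.8 = 30.44 W

30.4 W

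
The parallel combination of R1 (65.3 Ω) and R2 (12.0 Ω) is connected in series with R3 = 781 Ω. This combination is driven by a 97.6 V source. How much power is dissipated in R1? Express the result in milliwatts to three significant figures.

Combine R1 and R2 into their parallel equivalent first, reducing the network to two series resistors.
R_p = (65.3×12.0)/(65.3+12.0) = 10.14 Ω
R_total = R_p + 781 = 10.14 + 781 = 791.1 Ω
I = V / R_total = 97.6 / 791.1 = 0.1234 A
Voltage across the parallel pair: V_p = I × R_p = 0.1234 × 10.14 = 1.251 V
Use P = V²/R for R1 with V = V_p.
P_R1 = (1.251)² / 65.3 = 0.02395 W

24.0 mW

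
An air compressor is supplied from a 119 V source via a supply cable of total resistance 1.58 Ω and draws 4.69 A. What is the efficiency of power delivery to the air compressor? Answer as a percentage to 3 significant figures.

The supply cable carries the full 4.69 A.
P_line = I² R_line = (4.690)² × 1.58 = 34.75 W
P_source = V I = 119 × 4.690 = 558.1 W; P_load = 523.4 W
η = P_load / P_source = 523.4 / 558.1 = 0.9377

93.8 %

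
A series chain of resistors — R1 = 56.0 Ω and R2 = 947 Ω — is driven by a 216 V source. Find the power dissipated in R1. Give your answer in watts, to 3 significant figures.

Since the resistors are in series they all carry the loop current I = V/R_total; the power in any one is I²R.
R_total = 56.0 + 947 = 1003 Ω
I = V / R_total = 216 / 1003 = 0.2154 A
P_R1 = I² × R1 = (0.2154)² × 56.0 = 2.597 W

2.60 W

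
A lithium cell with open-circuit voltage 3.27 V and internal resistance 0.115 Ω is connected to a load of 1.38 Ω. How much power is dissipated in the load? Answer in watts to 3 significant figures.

6.60 W

Load and internal resistance form a series loop — compute the loop current, then the load power via I²R.
I = ε / (r + R) = 3.27 / (0.115 + 1.38) = 2.187 A
P_load = I² R = (2.187)² × 1.38 = 6.602 W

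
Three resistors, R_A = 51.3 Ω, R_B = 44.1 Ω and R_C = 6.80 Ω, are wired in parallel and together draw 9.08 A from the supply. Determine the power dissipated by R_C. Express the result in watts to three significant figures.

339 W

The branches share the same voltage, but only the total current is given — find V from the equivalent resistance first.
1/R_eq = 1/51.3 + 1/44.1 + 1/6.80 ⇒ R_eq = 5.285 Ω
V = I_total × R_eq = 9.080 × 5.285 = 47.98 V
P_R_C = V² / R_C = (47.98)² / 6.80 = 338.6 W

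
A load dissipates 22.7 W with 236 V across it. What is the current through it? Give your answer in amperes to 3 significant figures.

0.0962 A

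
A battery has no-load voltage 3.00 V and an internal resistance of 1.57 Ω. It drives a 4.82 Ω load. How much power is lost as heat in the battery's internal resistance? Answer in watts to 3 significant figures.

r is in series with the load, so it carries the full circuit current — the loss in it is I²r.
I = ε / (r + R) = 3.00 / (1.57 + 4.82) = 0.4695 A
P_int = I² r = (0.4695)² × 1.57 = 0.3461 W

0.346 W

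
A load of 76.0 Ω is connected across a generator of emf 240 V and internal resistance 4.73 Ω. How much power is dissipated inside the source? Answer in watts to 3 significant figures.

The source's internal resistance is just another series element carrying I; its dissipation is I²r.
I = ε / (r + R) = 240 / (4.73 + 76.0) = 2.973 A
P_int = I² r = (2.973)² × 4.73 = 41.80 W

41.8 W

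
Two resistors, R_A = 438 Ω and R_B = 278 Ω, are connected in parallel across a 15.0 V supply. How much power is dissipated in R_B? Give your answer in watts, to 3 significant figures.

Each parallel branch sees the full supply voltage, so P = V²/R applies directly to the target branch.
P_R_B = V² / R_B = (15.0)² / 278 Ω = 0.8094 W

0.809 W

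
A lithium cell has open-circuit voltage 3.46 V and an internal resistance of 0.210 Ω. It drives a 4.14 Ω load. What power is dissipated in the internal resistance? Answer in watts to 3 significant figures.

0.133 W

The internal resistance carries the same current as the load; P_int = I²r.
I = ε / (r + R) = 3.46 / (0.210 + 4.14) = 0.7954 A
P_int = I² r = (0.7954)² × 0.210 = 0.1329 W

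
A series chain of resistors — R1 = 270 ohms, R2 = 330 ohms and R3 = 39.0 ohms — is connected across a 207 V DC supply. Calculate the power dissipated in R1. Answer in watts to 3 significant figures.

28.3 W

Since the resistors are in series they all carry the loop current I = V/R_total; the power in any one is I²R.
R_total = 270 + 330 + 39.0 = 639.0 Ω
I = V / R_total = 207 / 639.0 = 0.3239 A
P_R1 = I² × R1 = (0.3239)² × 270 = 28.33 W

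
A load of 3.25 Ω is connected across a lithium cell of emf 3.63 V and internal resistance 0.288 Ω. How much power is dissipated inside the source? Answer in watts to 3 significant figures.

0.303 W

The internal resistance carries the same current as the load; P_int = I²r.
I = ε / (r + R) = 3.63 / (0.288 + 3.25) = 1.026 A
P_int = I² r = (1.026)² × 0.288 = 0.3032 W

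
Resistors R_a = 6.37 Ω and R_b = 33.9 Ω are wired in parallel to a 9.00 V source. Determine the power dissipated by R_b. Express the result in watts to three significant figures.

Every branch has 9.00 V across it, so for R_b the power is simply V²/R.
P_R_b = V² / R_b = (9.00)² / 33.9 Ω = 2.389 W

2.39 W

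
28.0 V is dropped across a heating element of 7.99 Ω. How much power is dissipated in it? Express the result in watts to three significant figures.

98.1 W

With V across and R both known, P = V²/R gives the dissipation directly.
P = (28.0 V)² / 7.99 Ω = 98.12 W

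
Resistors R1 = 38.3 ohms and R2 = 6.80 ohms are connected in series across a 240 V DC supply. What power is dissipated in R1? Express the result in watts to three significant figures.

1080 W

Every series element carries the same I. Get I from the total resistance, then P = I² × R1.
R_total = 38.3 + 6.80 = 45.10 Ω
I = V / R_total = 240 / 45.10 = 5.322 A
P_R1 = I² × R1 = (5.322)² × 38.3 = 1085 W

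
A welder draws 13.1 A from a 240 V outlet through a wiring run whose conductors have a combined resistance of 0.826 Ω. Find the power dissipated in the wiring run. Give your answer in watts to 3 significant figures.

142 W

Only the current and the line resistance are needed for the I²R loss.
The wiring run carries the full 13.1 A.
P_line = I² R_line = (13.10)² × 0.826 = 141.7 W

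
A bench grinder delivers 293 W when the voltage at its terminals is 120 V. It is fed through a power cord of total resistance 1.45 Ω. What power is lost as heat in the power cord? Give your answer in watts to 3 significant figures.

8.64 W

Only the current and the line resistance are needed for the I²R loss.
I = P / V = 293 / 120 = 2.442 A through the power cord.
P_line = I² R_line = (2.442)² × 1.45 = 8.645 W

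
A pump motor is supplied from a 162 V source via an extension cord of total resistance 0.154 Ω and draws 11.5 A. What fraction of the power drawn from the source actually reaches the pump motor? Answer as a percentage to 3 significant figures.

The extension cord carries the full 11.5 A.
P_line = I² R_line = (11.50)² × 0.154 = 20.37 W
P_source = V I = 162 × 11.50 = 1863 W; P_load = 1843 W
η = P_load / P_source = 1843 / 1863 = 0.9891

98.9 %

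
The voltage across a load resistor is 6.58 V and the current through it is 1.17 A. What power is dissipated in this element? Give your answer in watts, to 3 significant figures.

7.70 W

Since both terminal voltage and current are stated, P = V I gives the power in one step.
P = 6.58 V × 1.170 A = 7.699 W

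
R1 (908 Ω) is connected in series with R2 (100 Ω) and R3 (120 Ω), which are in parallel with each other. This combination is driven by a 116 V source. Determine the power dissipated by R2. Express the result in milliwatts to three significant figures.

First combine the parallel branches into one equivalent R_p, then R1 + R_p is a series pair.
R_p = (100×120)/(100+120) = 54.55 Ω
R_total = 908 + 54.55 = 962.5 Ω
I = V / R_total = 116 / 962.5 = 0.1205 A
Voltage across the parallel pair: V_p = I × R_p = 0.1205 × 54.55 = 6.573 V
With V_p across R2, its power is V_p²/R2.
P_R2 = (6.573)² / 100 = 0.4321 W

432 mW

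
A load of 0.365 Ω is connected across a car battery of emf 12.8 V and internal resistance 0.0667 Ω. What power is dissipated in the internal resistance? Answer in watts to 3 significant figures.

Internal loss is I²r, with I set by the total series resistance r+R.
I = ε / (r + R) = 12.8 / (0.0667 + 0.365) = 29.65 A
P_int = I² r = (29.65)² × 0.0667 = 58.64 W

58.6 W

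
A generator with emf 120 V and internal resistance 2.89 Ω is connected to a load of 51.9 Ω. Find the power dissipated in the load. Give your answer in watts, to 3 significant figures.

249 W

Load and internal resistance form a series loop — compute the loop current, then the load power via I²R.
I = ε / (r + R) = 120 / (2.89 + 51.9) = 2.190 A
P_load = I² R = (2.190)² × 51.9 = 249.0 W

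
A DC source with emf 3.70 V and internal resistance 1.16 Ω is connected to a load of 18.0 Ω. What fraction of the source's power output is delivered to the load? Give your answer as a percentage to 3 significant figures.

The source delivers εI, of which I²R reaches the load and I²r is lost; since I is common, η = R/(R+r).
η = R / (R + r) = 18.0 / (18.0 + 1.16) = 0.9395

93.9 %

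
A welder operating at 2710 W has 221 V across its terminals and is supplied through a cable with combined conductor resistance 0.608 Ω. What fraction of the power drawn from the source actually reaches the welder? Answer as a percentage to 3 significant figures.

I = P / V = 2710 / 221 = 12.26 A through the cable.
P_line = I² R_line = (12.26)² × 0.608 = 91.42 W
P_source = P_load + P_line = 2710 + 91.42 = 2801 W
η = P_load / P_source = 2710 / 2801 = 0.9674

96.7 %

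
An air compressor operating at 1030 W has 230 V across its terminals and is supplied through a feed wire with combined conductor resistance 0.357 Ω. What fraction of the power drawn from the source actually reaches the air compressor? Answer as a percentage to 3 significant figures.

I = P / V = 1030 / 230 = 4.478 A through the feed wire.
P_line = I² R_line = (4.478)² × 0.357 = 7.160 W
P_source = P_load + P_line = 1030 + 7.160 = 1037 W
η = P_load / P_source = 1030 / 1037 = 0.9931

99.3 %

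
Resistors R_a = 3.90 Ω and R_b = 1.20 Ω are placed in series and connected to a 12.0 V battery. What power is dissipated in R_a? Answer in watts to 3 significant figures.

Series elements share the same current, so find I first, then use P = I²R.
R_total = 3.90 + 1.20 = 5.100 Ω
I = V / R_total = 12.0 / 5.100 = 2.353 A
P_R_a = I² × R_a = (2.353)² × 3.90 = 21.59 W

21.6 W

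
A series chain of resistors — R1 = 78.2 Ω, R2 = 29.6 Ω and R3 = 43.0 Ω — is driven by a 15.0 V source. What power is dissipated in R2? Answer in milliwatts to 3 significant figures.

The current is common to all series resistors; compute it, then apply P = I²R for the target.
R_total = 78.2 + 29.6 + 43.0 = 150.8 Ω
I = V / R_total = 15.0 / 150.8 = 0.09947 A
P_R2 = I² × R2 = (0.09947)² × 29.6 = 0.2929 W

293 mW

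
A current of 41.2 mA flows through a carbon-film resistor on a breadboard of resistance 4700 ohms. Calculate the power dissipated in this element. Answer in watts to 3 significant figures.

The current through and the resistance of the element are both given; use P = I²R.
P = (0.04120 A)² × 4700 Ω = 7.978 W

7.98 W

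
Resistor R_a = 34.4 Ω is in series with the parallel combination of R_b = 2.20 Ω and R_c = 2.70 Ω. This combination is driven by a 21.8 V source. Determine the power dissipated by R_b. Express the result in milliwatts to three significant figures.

Reduce the parallel pair to R_p first; the network is then a simple series string.
R_p = (2.20×2.70)/(2.20+2.70) = 1.212 Ω
R_total = 34.4 + 1.212 = 35.61 Ω
I = V / R_total = 21.8 / 35.61 = 0.6121 A
Voltage across the parallel pair: V_p = I × R_p = 0.6121 × 1.212 = 0.7421 V
With V_p across R_b, its power is V_p²/R_b.
P_R_b = (0.7421)² / 2.20 = 0.2503 W

250 mW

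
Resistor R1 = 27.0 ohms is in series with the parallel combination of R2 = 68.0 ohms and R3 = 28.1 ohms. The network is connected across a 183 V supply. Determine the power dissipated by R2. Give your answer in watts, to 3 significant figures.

88.6 W

Collapse R2‖R3 to a single equivalent, reducing the network to two series elements.
R_p = (68.0×28.1)/(68.0+28.1) = 19.88 Ω
R_total = 27.0 + 19.88 = 46.88 Ω
I = V / R_total = 183 / 46.88 = 3.903 A
Voltage across the parallel pair: V_p = I × R_p = 3.903 × 19.88 = 77.61 V
R2 sees V_p directly, so P = V_p² / R2.
P_R2 = (77.61)² / 68.0 = 88.58 W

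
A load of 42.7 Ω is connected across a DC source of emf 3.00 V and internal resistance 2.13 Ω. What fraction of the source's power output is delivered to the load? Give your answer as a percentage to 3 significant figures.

95.2 %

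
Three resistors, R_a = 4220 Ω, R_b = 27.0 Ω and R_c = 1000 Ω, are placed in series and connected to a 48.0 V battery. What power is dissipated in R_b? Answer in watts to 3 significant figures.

0.00226 W

The current is common to all series resistors; compute it, then apply P = I²R for the target.
R_total = 4220 + 27.0 + 1000 = 5247 Ω
I = V / R_total = 48.0 / 5247 = 0.009148 A
P_R_b = I² × R_b = (0.009148)² × 27.0 = 0.002260 W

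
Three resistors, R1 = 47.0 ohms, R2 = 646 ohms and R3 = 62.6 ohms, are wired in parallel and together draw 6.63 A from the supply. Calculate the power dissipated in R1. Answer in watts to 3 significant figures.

621 W

The branches share the same voltage, but only the total current is given — find V from the equivalent resistance first.
1/R_eq = 1/47.0 + 1/646 + 1/62.6 ⇒ R_eq = 25.77 Ω
V = I_total × R_eq = 6.630 × 25.77 = 170.9 V
P_R1 = V² / R1 = (170.9)² / 47.0 = 621.3 W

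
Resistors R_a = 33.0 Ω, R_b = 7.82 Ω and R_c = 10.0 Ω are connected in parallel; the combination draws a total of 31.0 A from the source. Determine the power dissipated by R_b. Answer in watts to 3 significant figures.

1840 W

Parallel branches share V, not I — compute V via R_eq, then use V²/R for the target branch.
1/R_eq = 1/33.0 + 1/7.82 + 1/10.0 ⇒ R_eq = 3.873 Ω
V = I_total × R_eq = 31.00 × 3.873 = 120.1 V
P_R_b = V² / R_b = (120.1)² / 7.82 = 1844 W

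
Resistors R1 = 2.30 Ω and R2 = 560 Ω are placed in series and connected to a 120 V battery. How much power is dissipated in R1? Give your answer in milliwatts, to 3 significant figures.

105 mW

Since the resistors are in series they all carry the loop current I = V/R_total; the power in any one is I²R.
R_total = 2.30 + 560 = 562.3 Ω
I = V / R_total = 120 / 562.3 = 0.2134 A
P_R1 = I² × R1 = (0.2134)² × 2.30 = 0.1048 W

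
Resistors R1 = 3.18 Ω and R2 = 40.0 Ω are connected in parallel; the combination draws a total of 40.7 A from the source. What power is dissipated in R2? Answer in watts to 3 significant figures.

We need the common branch voltage; get it from I_total × R_eq, then P = V²/R for the branch.
1/R_eq = 1/3.18 + 1/40.0 ⇒ R_eq = 2.946 Ω
V = I_total × R_eq = 40.70 × 2.946 = 119.9 V
P_R2 = V² / R2 = (119.9)² / 40.0 = 359.4 W

359 W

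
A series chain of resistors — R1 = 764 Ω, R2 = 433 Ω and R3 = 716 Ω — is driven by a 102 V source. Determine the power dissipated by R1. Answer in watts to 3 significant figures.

In a series string the same current flows through every resistor — find that current, then P = I²R for the one we want.
R_total = 764 + 433 + 716 = 1913 Ω
I = V / R_total = 102 / 1913 = 0.05332 A
P_R1 = I² × R1 = (0.05332)² × 764 = 2.172 W

2.17 W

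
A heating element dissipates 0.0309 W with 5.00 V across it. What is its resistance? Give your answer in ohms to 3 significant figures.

809 Ω

From P = V I = I²R = V²/R, with the two given quantities we get R = V² / P.
R = (5.00)² / 0.0309 = 809.1 Ω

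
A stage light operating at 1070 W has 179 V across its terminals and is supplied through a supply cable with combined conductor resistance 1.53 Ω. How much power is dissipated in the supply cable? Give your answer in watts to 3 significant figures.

The supply cable and load are in series, so the same current flows in both; the loss is I²R_line.
I = P / V = 1070 / 179 = 5.978 A through the supply cable.
P_line = I² R_line = (5.978)² × 1.53 = 54.67 W

54.7 W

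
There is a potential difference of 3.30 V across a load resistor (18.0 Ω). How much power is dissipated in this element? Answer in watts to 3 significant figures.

0.605 W

Voltage and resistance are given, so P = V²/R is the one-step route.
P = (3.30 V)² / 18.0 Ω = 0.6050 W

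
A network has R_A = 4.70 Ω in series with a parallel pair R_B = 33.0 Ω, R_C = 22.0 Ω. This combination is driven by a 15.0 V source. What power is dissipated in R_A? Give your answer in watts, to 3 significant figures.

Collapse R_B‖R_C to a single equivalent, reducing the network to two series elements.
R_p = (33.0×22.0)/(33.0+22.0) = 13.20 Ω
R_total = 4.70 + 13.20 = 17.90 Ω
I = V / R_total = 15.0 / 17.90 = 0.8380 A
The full supply current passes through R_A: P = I²R.
P_R_A = (0.8380)² × 4.70 = 3.300 W

3.30 W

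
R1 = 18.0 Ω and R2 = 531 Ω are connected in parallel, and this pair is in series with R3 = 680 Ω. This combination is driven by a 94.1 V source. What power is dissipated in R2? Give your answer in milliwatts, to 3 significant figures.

First find R_p for the parallel pair, then treat R_p + R3 as a series loop.
R_p = (18.0×531)/(18.0+531) = 17.41 Ω
R_total = R_p + 680 = 17.41 + 680 = 697.4 Ω
I = V / R_total = 94.1 / 697.4 = 0.1349 A
Voltage across the parallel pair: V_p = I × R_p = 0.1349 × 17.41 = 2.349 V
R2 has V_p across it, so P = V_p²/R2.
P_R2 = (2.349)² / 531 = 0.01039 W

10.4 mW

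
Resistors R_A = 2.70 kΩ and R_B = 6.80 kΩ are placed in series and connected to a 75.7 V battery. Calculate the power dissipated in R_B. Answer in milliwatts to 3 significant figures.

432 mW

In a series string the same current flows through every resistor — find that current, then P = I²R for the one we want.
R_total = (2.70 + 6.80) kΩ = 9500 Ω
I = V / R_total = 75.7 / 9500 = 0.007968 A
P_R_B = I² × R_B = (0.007968)² × 6800 = 0.4318 W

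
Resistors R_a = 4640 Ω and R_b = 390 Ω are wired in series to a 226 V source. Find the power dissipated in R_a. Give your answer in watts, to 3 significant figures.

9.37 W

Series elements share the same current, so find I first, then use P = I²R.
R_total = 4640 + 390 = 5030 Ω
I = V / R_total = 226 / 5030 = 0.04493 A
P_R_a = I² × R_a = (0.04493)² × 4640 = 9.367 W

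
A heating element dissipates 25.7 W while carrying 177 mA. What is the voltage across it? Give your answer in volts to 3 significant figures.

145 V

The two known quantities fix the third via V = P / I.
V = 25.7 / 0.1770 = 145.2 V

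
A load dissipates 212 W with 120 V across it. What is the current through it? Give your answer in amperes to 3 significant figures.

1.77 A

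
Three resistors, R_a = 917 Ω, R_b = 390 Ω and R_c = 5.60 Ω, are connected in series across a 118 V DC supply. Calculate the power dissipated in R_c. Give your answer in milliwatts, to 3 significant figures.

Since the resistors are in series they all carry the loop current I = V/R_total; the power in any one is I²R.
R_total = 917 + 390 + 5.60 = 1313 Ω
I = V / R_total = 118 / 1313 = 0.08990 A
P_R_c = I² × R_c = (0.08990)² × 5.60 = 0.04526 W

45.3 mW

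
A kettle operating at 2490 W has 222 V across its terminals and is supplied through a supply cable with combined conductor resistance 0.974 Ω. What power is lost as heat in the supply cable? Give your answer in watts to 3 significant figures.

123 W

The supply cable and load are in series, so the same current flows in both; the loss is I²R_line.
I = P / V = 2490 / 222 = 11.22 A through the supply cable.
P_line = I² R_line = (11.22)² × 0.974 = 122.5 W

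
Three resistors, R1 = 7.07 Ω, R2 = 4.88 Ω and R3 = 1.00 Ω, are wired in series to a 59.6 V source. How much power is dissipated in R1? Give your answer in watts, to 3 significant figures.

Every series element carries the same I. Get I from the total resistance, then P = I² × R1.
R_total = 7.07 + 4.88 + 1.00 = 12.95 Ω
I = V / R_total = 59.6 / 12.95 = 4.602 A
P_R1 = I² × R1 = (4.602)² × 7.07 = 149.8 W

150 W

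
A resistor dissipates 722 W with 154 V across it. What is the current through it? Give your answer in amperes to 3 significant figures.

4.69 A

Rearranging the power relation for the two known quantities gives I = P / V.
I = 722 / 154 = 4.688 A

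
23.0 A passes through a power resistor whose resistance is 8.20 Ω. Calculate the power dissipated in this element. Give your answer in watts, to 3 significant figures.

With I and R stated, P = I²R applies in one step.
P = (23.00 A)² × 8.20 Ω = 4338 W

4340 W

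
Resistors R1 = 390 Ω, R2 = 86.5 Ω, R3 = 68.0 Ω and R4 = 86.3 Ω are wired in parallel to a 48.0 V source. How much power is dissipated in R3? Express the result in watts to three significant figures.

The supply voltage appears across each parallel branch — just use P = V²/R3.
P_R3 = V² / R3 = (48.0)² / 68.0 Ω = 33.88 W

33.9 W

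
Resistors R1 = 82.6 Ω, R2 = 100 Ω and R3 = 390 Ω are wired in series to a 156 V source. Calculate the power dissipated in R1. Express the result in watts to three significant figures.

6.13 W

In a series string the same current flows through every resistor — find that current, then P = I²R for the one we want.
R_total = 82.6 + 100 + 390 = 572.6 Ω
I = V / R_total = 156 / 572.6 = 0.2724 A
P_R1 = I² × R1 = (0.2724)² × 82.6 = 6.131 W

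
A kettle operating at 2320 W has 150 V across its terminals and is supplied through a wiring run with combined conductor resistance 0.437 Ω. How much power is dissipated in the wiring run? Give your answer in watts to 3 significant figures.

The wiring run and load are in series, so the same current flows in both; the loss is I²R_line.
I = P / V = 2320 / 150 = 15.47 A through the wiring run.
P_line = I² R_line = (15.47)² × 0.437 = 104.5 W

105 W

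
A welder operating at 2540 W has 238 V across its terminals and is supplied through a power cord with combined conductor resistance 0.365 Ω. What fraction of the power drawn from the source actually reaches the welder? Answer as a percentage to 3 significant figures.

98.4 %

I = P / V = 2540 / 238 = 10.67 A through the power cord.
P_line = I² R_line = (10.67)² × 0.365 = 41.57 W
P_source = P_load + P_line = 2540 + 41.57 = 2582 W
η = P_load / P_source = 2540 / 2582 = 0.9839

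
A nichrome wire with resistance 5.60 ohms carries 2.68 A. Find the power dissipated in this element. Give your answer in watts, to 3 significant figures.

With I and R stated, P = I²R applies in one step.
P = (2.680 A)² × 5.60 Ω = 40.22 W

40.2 W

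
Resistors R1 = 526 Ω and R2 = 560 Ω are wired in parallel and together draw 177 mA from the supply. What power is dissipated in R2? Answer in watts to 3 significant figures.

We need the common branch voltage; get it from I_total × R_eq, then P = V²/R for the branch.
1/R_eq = 1/526 + 1/560 ⇒ R_eq = 271.2 Ω
V = I_total × R_eq = 0.1770 × 271.2 = 48.01 V
P_R2 = V² / R2 = (48.01)² / 560 = 4.116 W

4.12 W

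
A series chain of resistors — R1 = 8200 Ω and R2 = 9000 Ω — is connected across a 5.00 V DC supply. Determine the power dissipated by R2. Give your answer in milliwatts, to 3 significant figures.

0.761 mW

Every series element carries the same I. Get I from the total resistance, then P = I² × R2.
R_total = 8200 + 9000 = 17200 Ω
I = V / R_total = 5.00 / 17200 = 0.0002907 A
P_R2 = I² × R2 = (0.0002907)² × 9000 = 0.0007605 W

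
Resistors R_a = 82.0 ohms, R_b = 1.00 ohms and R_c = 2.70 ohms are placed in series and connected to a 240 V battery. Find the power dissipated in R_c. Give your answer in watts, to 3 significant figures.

Since the resistors are in series they all carry the loop current I = V/R_total; the power in any one is I²R.
R_total = 82.0 + 1.00 + 2.70 = 85.70 Ω
I = V / R_total = 240 / 85.70 = 2.800 A
P_R_c = I² × R_c = (2.800)² × 2.70 = 21.18 W

21.2 W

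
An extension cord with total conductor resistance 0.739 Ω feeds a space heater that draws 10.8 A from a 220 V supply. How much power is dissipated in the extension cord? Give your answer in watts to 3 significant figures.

Line loss is just I²R for the cable — we know both I and R_line directly.
The extension cord carries the full 10.8 A.
P_line = I² R_line = (10.80)² × 0.739 = 86.20 W

86.2 W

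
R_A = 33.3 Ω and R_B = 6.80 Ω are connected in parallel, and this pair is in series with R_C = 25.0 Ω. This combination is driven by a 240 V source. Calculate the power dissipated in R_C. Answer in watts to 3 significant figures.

First find R_p for the parallel pair, then treat R_p + R_C as a series loop.
R_p = (33.3×6.80)/(33.3+6.80) = 5.647 Ω
R_total = R_p + 25.0 = 5.647 + 25.0 = 30.65 Ω
I = V / R_total = 240 / 30.65 = 7.831 A
R_C is the series element, so its power is I²R.
P_R_C = (7.831)² × 25.0 = 1533 W

1530 W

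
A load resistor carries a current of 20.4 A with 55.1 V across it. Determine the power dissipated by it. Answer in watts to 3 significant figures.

1120 W

Since both terminal voltage and current are stated, P = V I gives the power in one step.
P = 55.1 V × 20.40 A = 1124 W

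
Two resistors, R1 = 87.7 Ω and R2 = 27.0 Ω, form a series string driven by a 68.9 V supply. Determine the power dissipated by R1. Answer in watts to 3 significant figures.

The current is common to all series resistors; compute it, then apply P = I²R for the target.
R_total = 87.7 + 27.0 = 114.7 Ω
I = V / R_total = 68.9 / 114.7 = 0.6007 A
P_R1 = I² × R1 = (0.6007)² × 87.7 = 31.65 W

31.6 W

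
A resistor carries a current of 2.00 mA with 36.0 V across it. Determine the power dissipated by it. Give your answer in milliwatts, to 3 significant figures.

72.0 mW

Both the voltage across and the current through the element are known, so P = V I applies directly.
P = 36.0 V × 0.002000 A = 0.07200 W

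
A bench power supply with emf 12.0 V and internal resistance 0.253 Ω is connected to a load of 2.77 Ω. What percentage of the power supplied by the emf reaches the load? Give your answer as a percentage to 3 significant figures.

91.6 %

η = P_load/(P_load+P_int) = I²R/(I²R+I²r) = R/(R+r) — the I² cancels for series elements.
η = R / (R + r) = 2.77 / (2.77 + 0.253) = 0.9163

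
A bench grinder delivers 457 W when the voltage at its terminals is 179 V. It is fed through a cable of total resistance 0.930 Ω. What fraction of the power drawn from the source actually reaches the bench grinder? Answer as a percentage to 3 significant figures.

I = P / V = 457 / 179 = 2.553 A through the cable.
P_line = I² R_line = (2.553)² × 0.930 = 6.062 W
P_source = P_load + P_line = 457.0 + 6.062 = 463.1 W
η = P_load / P_source = 457.0 / 463.1 = 0.9869

98.7 %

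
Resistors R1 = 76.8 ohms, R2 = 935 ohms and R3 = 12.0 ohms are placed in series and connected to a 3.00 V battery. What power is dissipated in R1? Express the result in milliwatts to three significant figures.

0.659 mW

Series elements share the same current, so find I first, then use P = I²R.
R_total = 76.8 + 935 + 12.0 = 1024 Ω
I = V / R_total = 3.00 / 1024 = 0.002930 A
P_R1 = I² × R1 = (0.002930)² × 76.8 = 0.0006594 W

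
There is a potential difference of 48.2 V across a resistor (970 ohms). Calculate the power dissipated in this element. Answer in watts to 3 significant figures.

With V across and R both known, P = V²/R gives the dissipation directly.
P = (48.2 V)² / 970 Ω = 2.395 W

2.40 W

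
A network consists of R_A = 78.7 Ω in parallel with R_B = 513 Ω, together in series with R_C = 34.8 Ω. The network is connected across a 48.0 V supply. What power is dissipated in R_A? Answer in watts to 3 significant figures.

12.8 W

First find R_p for the parallel pair, then treat R_p + R_C as a series loop.
R_p = (78.7×513)/(78.7+513) = 68.23 Ω
R_total = R_p + 34.8 = 68.23 + 34.8 = 103.0 Ω
I = V / R_total = 48.0 / 103.0 = 0.4659 A
Voltage across the parallel pair: V_p = I × R_p = 0.4659 × 68.23 = 31.79 V
R_A has V_p across it, so P = V_p²/R_A.
P_R_A = (31.79)² / 78.7 = 12.84 W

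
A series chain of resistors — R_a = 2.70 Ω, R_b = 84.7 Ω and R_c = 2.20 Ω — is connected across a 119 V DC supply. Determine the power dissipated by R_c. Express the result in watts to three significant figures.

3.88 W

Every series element carries the same I. Get I from the total resistance, then P = I² × R_c.
R_total = 2.70 + 84.7 + 2.20 = 89.60 Ω
I = V / R_total = 119 / 89.60 = 1.328 A
P_R_c = I² × R_c = (1.328)² × 2.20 = 3.881 W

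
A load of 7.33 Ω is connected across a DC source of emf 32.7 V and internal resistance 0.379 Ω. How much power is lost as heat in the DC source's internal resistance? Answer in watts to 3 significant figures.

The source's internal resistance is just another series element carrying I; its dissipation is I²r.
I = ε / (r + R) = 32.7 / (0.379 + 7.33) = 4.242 A
P_int = I² r = (4.242)² × 0.379 = 6.819 W

6.82 W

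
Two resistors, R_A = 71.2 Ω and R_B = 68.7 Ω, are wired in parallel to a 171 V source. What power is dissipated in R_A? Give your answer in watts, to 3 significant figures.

411 W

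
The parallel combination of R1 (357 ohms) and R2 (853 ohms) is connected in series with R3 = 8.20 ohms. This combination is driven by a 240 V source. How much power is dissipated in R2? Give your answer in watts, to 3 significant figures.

Combine R1 and R2 into their parallel equivalent first, reducing the network to two series resistors.
R_p = (357×853)/(357+853) = 251.7 Ω
R_total = R_p + 8.20 = 251.7 + 8.20 = 259.9 Ω
I = V / R_total = 240 / 259.9 = 0.9235 A
Voltage across the parallel pair: V_p = I × R_p = 0.9235 × 251.7 = 232.4 V
Use P = V²/R for R2 with V = V_p.
P_R2 = (232.4)² / 853 = 63.33 W

63.3 W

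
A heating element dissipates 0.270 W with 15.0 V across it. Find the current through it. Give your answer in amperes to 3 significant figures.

Inverting the appropriate power form: I = P / V.
I = 0.270 / 15.0 = 0.01800 A

0.0180 A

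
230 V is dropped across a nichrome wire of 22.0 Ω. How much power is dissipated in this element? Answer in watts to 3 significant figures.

2400 W

Voltage and resistance are given, so P = V²/R is the one-step route.
P = (230 V)² / 22.0 Ω = 2405 W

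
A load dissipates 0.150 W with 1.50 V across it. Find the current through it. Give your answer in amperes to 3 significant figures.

From P = V I = I²R = V²/R, with the two given quantities we get I = P / V.
I = 0.150 / 1.50 = 0.1000 A

0.100 A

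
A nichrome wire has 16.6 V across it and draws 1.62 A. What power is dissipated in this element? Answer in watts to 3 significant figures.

V and I are known directly — P = V I, no intermediate step needed.
P = 16.6 V × 1.620 A = 26.89 W

26.9 W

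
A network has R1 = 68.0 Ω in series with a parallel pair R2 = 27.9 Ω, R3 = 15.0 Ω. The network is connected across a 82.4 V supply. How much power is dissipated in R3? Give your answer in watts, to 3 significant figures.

7.12 W

Replace R2 and R3 with their parallel equivalent so the circuit becomes R1 in series with R_p.
R_p = (27.9×15.0)/(27.9+15.0) = 9.755 Ω
R_total = 68.0 + 9.755 = 77.76 Ω
I = V / R_total = 82.4 / 77.76 = 1.060 A
Voltage across the parallel pair: V_p = I × R_p = 1.060 × 9.755 = 10.34 V
R3 is across V_p, so use P = V²/R for that branch.
P_R3 = (10.34)² / 15.0 = 7.125 W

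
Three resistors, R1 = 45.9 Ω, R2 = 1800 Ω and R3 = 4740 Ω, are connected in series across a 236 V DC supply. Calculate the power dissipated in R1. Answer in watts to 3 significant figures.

0.0589 W

In a series string the same current flows through every resistor — find that current, then P = I²R for the one we want.
R_total = 45.9 + 1800 + 4740 = 6586 Ω
I = V / R_total = 236 / 6586 = 0.03583 A
P_R1 = I² × R1 = (0.03583)² × 45.9 = 0.05894 W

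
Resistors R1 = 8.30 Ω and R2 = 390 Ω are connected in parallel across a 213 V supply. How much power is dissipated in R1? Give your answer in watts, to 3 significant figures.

5470 W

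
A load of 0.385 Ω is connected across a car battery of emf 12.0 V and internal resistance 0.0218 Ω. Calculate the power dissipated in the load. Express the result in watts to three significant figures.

Find the circuit current first, then P = I²R for the load (series elements share I).
I = ε / (r + R) = 12.0 / (0.0218 + 0.385) = 29.50 A
P_load = I² R = (29.50)² × 0.385 = 335.0 W

335 W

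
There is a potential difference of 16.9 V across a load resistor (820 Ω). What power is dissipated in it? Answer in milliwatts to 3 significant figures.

348 mW

We know the drop across the element and its resistance — P = V²/R, one step.
P = (16.9 V)² / 820 Ω = 0.3483 W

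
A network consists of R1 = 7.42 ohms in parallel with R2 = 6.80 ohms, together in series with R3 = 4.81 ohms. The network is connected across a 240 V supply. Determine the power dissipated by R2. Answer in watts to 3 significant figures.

First find R_p for the parallel pair, then treat R_p + R3 as a series loop.
R_p = (7.42×6.80)/(7.42+6.80) = 3.548 Ω
R_total = R_p + 4.81 = 3.548 + 4.81 = 8.358 Ω
I = V / R_total = 240 / 8.358 = 28.71 A
Voltage across the parallel pair: V_p = I × R_p = 28.71 × 3.548 = 101.9 V
Use P = V²/R for R2 with V = V_p.
P_R2 = (101.9)² / 6.80 = 1527 W

1530 W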